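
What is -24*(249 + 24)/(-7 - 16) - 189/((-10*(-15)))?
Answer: 326151/1150 ≈ 283.61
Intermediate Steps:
-24*(249 + 24)/(-7 - 16) - 189/((-10*(-15))) = -24/((-23/273)) - 189/150 = -24/((-23*1/273)) - 189*1/150 = -24/(-23/273) - 63/50 = -24*(-273/23) - 63/50 = 6552/23 - 63/50 = 326151/1150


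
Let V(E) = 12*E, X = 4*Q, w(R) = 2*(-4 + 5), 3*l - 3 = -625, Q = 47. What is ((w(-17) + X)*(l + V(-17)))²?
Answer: 54971491600/9 ≈ 6.1079e+9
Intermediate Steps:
l = -622/3 (l = 1 + (⅓)*(-625) = 1 - 625/3 = -622/3 ≈ -207.33)
w(R) = 2 (w(R) = 2*1 = 2)
X = 188 (X = 4*47 = 188)
((w(-17) + X)*(l + V(-17)))² = ((2 + 188)*(-622/3 + 12*(-17)))² = (190*(-622/3 - 204))² = (190*(-1234/3))² = (-234460/3)² = 54971491600/9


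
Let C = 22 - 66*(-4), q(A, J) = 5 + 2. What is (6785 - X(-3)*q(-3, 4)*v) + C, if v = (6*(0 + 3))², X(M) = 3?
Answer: 267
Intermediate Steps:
q(A, J) = 7
v = 324 (v = (6*3)² = 18² = 324)
C = 286 (C = 22 + 264 = 286)
(6785 - X(-3)*q(-3, 4)*v) + C = (6785 - 3*7*324) + 286 = (6785 - 21*324) + 286 = (6785 - 1*6804) + 286 = (6785 - 6804) + 286 = -19 + 286 = 267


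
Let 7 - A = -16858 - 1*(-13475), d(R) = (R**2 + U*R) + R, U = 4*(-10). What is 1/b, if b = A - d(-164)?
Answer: -1/29902 ≈ -3.3443e-5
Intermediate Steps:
U = -40
d(R) = R**2 - 39*R (d(R) = (R**2 - 40*R) + R = R**2 - 39*R)
A = 3390 (A = 7 - (-16858 - 1*(-13475)) = 7 - (-16858 + 13475) = 7 - 1*(-3383) = 7 + 3383 = 3390)
b = -29902 (b = 3390 - (-164)*(-39 - 164) = 3390 - (-164)*(-203) = 3390 - 1*33292 = 3390 - 33292 = -29902)
1/b = 1/(-29902) = -1/29902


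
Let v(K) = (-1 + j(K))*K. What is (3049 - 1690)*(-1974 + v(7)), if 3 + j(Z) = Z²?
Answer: -2254581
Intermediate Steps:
j(Z) = -3 + Z²
v(K) = K*(-4 + K²) (v(K) = (-1 + (-3 + K²))*K = (-4 + K²)*K = K*(-4 + K²))
(3049 - 1690)*(-1974 + v(7)) = (3049 - 1690)*(-1974 + 7*(-4 + 7²)) = 1359*(-1974 + 7*(-4 + 49)) = 1359*(-1974 + 7*45) = 1359*(-1974 + 315) = 1359*(-1659) = -2254581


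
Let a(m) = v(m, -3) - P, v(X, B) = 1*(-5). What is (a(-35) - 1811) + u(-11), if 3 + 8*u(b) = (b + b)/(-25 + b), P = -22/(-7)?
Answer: -1833997/1008 ≈ -1819.4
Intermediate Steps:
v(X, B) = -5
P = 22/7 (P = -22*(-⅐) = 22/7 ≈ 3.1429)
u(b) = -3/8 + b/(4*(-25 + b)) (u(b) = -3/8 + ((b + b)/(-25 + b))/8 = -3/8 + ((2*b)/(-25 + b))/8 = -3/8 + (2*b/(-25 + b))/8 = -3/8 + b/(4*(-25 + b)))
a(m) = -57/7 (a(m) = -5 - 1*22/7 = -5 - 22/7 = -57/7)
(a(-35) - 1811) + u(-11) = (-57/7 - 1811) + (75 - 1*(-11))/(8*(-25 - 11)) = -12734/7 + (⅛)*(75 + 11)/(-36) = -12734/7 + (⅛)*(-1/36)*86 = -12734/7 - 43/144 = -1833997/1008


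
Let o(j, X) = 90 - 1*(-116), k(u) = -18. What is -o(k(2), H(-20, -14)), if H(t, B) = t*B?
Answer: -206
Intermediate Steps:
H(t, B) = B*t
o(j, X) = 206 (o(j, X) = 90 + 116 = 206)
-o(k(2), H(-20, -14)) = -1*206 = -206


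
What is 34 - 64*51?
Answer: -3230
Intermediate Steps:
34 - 64*51 = 34 - 3264 = -3230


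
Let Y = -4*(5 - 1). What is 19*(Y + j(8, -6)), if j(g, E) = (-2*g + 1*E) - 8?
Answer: -874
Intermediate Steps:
j(g, E) = -8 + E - 2*g (j(g, E) = (-2*g + E) - 8 = (E - 2*g) - 8 = -8 + E - 2*g)
Y = -16 (Y = -4*4 = -16)
19*(Y + j(8, -6)) = 19*(-16 + (-8 - 6 - 2*8)) = 19*(-16 + (-8 - 6 - 16)) = 19*(-16 - 30) = 19*(-46) = -874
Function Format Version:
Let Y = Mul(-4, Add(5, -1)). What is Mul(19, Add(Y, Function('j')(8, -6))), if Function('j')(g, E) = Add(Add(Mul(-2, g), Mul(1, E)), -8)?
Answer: -874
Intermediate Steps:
Function('j')(g, E) = Add(-8, E, Mul(-2, g)) (Function('j')(g, E) = Add(Add(Mul(-2, g), E), -8) = Add(Add(E, Mul(-2, g)), -8) = Add(-8, E, Mul(-2, g)))
Y = -16 (Y = Mul(-4, 4) = -16)
Mul(19, Add(Y, Function('j')(8, -6))) = Mul(19, Add(-16, Add(-8, -6, Mul(-2, 8)))) = Mul(19, Add(-16, Add(-8, -6, -16))) = Mul(19, Add(-16, -30)) = Mul(19, -46) = -874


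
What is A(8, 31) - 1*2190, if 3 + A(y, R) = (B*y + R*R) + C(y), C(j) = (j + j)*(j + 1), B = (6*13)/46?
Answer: -24712/23 ≈ -1074.4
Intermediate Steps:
B = 39/23 (B = 78*(1/46) = 39/23 ≈ 1.6957)
C(j) = 2*j*(1 + j) (C(j) = (2*j)*(1 + j) = 2*j*(1 + j))
A(y, R) = -3 + R² + 39*y/23 + 2*y*(1 + y) (A(y, R) = -3 + ((39*y/23 + R*R) + 2*y*(1 + y)) = -3 + ((39*y/23 + R²) + 2*y*(1 + y)) = -3 + ((R² + 39*y/23) + 2*y*(1 + y)) = -3 + (R² + 39*y/23 + 2*y*(1 + y)) = -3 + R² + 39*y/23 + 2*y*(1 + y))
A(8, 31) - 1*2190 = (-3 + 31² + 2*8² + (85/23)*8) - 1*2190 = (-3 + 961 + 2*64 + 680/23) - 2190 = (-3 + 961 + 128 + 680/23) - 2190 = 25658/23 - 2190 = -24712/23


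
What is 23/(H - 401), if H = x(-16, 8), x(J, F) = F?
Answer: -23/393 ≈ -0.058524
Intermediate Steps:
H = 8
23/(H - 401) = 23/(8 - 401) = 23/(-393) = -1/393*23 = -23/393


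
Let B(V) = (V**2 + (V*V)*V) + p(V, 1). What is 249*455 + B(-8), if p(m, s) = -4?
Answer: 112843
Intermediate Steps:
B(V) = -4 + V**2 + V**3 (B(V) = (V**2 + (V*V)*V) - 4 = (V**2 + V**2*V) - 4 = (V**2 + V**3) - 4 = -4 + V**2 + V**3)
249*455 + B(-8) = 249*455 + (-4 + (-8)**2 + (-8)**3) = 113295 + (-4 + 64 - 512) = 113295 - 452 = 112843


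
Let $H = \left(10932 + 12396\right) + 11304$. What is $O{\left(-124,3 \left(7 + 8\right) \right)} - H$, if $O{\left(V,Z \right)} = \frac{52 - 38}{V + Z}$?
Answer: $- \frac{2735942}{79} \approx -34632.0$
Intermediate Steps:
$H = 34632$ ($H = 23328 + 11304 = 34632$)
$O{\left(V,Z \right)} = \frac{14}{V + Z}$
$O{\left(-124,3 \left(7 + 8\right) \right)} - H = \frac{14}{-124 + 3 \left(7 + 8\right)} - 34632 = \frac{14}{-124 + 3 \cdot 15} - 34632 = \frac{14}{-124 + 45} - 34632 = \frac{14}{-79} - 34632 = 14 \left(- \frac{1}{79}\right) - 34632 = - \frac{14}{79} - 34632 = - \frac{2735942}{79}$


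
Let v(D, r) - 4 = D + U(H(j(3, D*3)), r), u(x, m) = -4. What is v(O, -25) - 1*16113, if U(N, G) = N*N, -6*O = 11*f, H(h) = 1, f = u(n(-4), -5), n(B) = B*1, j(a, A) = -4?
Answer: -48302/3 ≈ -16101.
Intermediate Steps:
n(B) = B
f = -4
O = 22/3 (O = -11*(-4)/6 = -1/6*(-44) = 22/3 ≈ 7.3333)
U(N, G) = N**2
v(D, r) = 5 + D (v(D, r) = 4 + (D + 1**2) = 4 + (D + 1) = 4 + (1 + D) = 5 + D)
v(O, -25) - 1*16113 = (5 + 22/3) - 1*16113 = 37/3 - 16113 = -48302/3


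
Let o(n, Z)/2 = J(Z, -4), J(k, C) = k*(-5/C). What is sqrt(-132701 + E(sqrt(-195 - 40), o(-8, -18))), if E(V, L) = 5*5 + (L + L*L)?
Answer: 62*I*sqrt(34) ≈ 361.52*I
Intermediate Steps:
J(k, C) = -5*k/C
o(n, Z) = 5*Z/2 (o(n, Z) = 2*(-5*Z/(-4)) = 2*(-5*Z*(-1/4)) = 2*(5*Z/4) = 5*Z/2)
E(V, L) = 25 + L + L**2 (E(V, L) = 25 + (L + L**2) = 25 + L + L**2)
sqrt(-132701 + E(sqrt(-195 - 40), o(-8, -18))) = sqrt(-132701 + (25 + (5/2)*(-18) + ((5/2)*(-18))**2)) = sqrt(-132701 + (25 - 45 + (-45)**2)) = sqrt(-132701 + (25 - 45 + 2025)) = sqrt(-132701 + 2005) = sqrt(-130696) = 62*I*sqrt(34)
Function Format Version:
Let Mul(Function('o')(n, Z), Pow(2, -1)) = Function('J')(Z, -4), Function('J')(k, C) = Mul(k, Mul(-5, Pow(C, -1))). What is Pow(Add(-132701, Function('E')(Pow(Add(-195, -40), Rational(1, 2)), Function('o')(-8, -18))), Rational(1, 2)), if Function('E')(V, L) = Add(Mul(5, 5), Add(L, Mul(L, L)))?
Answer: Mul(62, I, Pow(34, Rational(1, 2))) ≈ Mul(361.52, I)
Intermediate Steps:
Function('J')(k, C) = Mul(-5, k, Pow(C, -1))
Function('o')(n, Z) = Mul(Rational(5, 2), Z) (Function('o')(n, Z) = Mul(2, Mul(-5, Z, Pow(-4, -1))) = Mul(2, Mul(-5, Z, Rational(-1, 4))) = Mul(2, Mul(Rational(5, 4), Z)) = Mul(Rational(5, 2), Z))
Function('E')(V, L) = Add(25, L, Pow(L, 2)) (Function('E')(V, L) = Add(25, Add(L, Pow(L, 2))) = Add(25, L, Pow(L, 2)))
Pow(Add(-132701, Function('E')(Pow(Add(-195, -40), Rational(1, 2)), Function('o')(-8, -18))), Rational(1, 2)) = Pow(Add(-132701, Add(25, Mul(Rational(5, 2), -18), Pow(Mul(Rational(5, 2), -18), 2))), Rational(1, 2)) = Pow(Add(-132701, Add(25, -45, Pow(-45, 2))), Rational(1, 2)) = Pow(Add(-132701, Add(25, -45, 2025)), Rational(1, 2)) = Pow(Add(-132701, 2005), Rational(1, 2)) = Pow(-130696, Rational(1, 2)) = Mul(62, I, Pow(34, Rational(1, 2)))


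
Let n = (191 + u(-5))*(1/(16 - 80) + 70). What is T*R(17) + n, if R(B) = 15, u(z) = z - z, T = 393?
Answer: 1232769/64 ≈ 19262.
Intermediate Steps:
u(z) = 0
n = 855489/64 (n = (191 + 0)*(1/(16 - 80) + 70) = 191*(1/(-64) + 70) = 191*(-1/64 + 70) = 191*(4479/64) = 855489/64 ≈ 13367.)
T*R(17) + n = 393*15 + 855489/64 = 5895 + 855489/64 = 1232769/64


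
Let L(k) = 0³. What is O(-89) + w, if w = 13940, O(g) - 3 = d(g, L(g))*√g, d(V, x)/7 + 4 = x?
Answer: 13943 - 28*I*√89 ≈ 13943.0 - 264.15*I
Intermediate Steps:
L(k) = 0
d(V, x) = -28 + 7*x
O(g) = 3 - 28*√g (O(g) = 3 + (-28 + 7*0)*√g = 3 + (-28 + 0)*√g = 3 - 28*√g)
O(-89) + w = (3 - 28*I*√89) + 13940 = 13943 - 28*I*√89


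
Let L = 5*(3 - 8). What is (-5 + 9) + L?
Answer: -21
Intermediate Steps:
L = -25 (L = 5*(-5) = -25)
(-5 + 9) + L = (-5 + 9) - 25 = 4 - 25 = -21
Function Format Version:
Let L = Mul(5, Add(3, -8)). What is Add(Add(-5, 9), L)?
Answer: -21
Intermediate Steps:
L = -25 (L = Mul(5, -5) = -25)
Add(Add(-5, 9), L) = Add(Add(-5, 9), -25) = Add(4, -25) = -21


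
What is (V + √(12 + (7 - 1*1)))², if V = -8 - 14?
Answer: 502 - 132*√2 ≈ 315.32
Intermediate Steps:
V = -22
(V + √(12 + (7 - 1*1)))² = (-22 + √(12 + (7 - 1*1)))² = (-22 + √(12 + (7 - 1)))² = (-22 + √(12 + 6))² = (-22 + √18)² = (-22 + 3*√2)²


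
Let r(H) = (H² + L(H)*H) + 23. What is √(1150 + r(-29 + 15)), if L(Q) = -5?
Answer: √1439 ≈ 37.934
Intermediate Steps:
r(H) = 23 + H² - 5*H (r(H) = (H² - 5*H) + 23 = 23 + H² - 5*H)
√(1150 + r(-29 + 15)) = √(1150 + (23 + (-29 + 15)² - 5*(-29 + 15))) = √(1150 + (23 + (-14)² - 5*(-14))) = √(1150 + (23 + 196 + 70)) = √(1150 + 289) = √1439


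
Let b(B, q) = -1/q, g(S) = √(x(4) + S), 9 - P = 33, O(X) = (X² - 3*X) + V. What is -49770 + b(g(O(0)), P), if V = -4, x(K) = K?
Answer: -1194479/24 ≈ -49770.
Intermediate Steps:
O(X) = -4 + X² - 3*X (O(X) = (X² - 3*X) - 4 = -4 + X² - 3*X)
P = -24 (P = 9 - 1*33 = 9 - 33 = -24)
g(S) = √(4 + S)
-49770 + b(g(O(0)), P) = -49770 - 1/(-24) = -49770 - 1*(-1/24) = -49770 + 1/24 = -1194479/24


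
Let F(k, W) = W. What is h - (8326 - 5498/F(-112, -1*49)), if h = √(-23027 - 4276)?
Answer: -413472/49 + I*√27303 ≈ -8438.2 + 165.24*I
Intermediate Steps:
h = I*√27303 (h = √(-27303) = I*√27303 ≈ 165.24*I)
h - (8326 - 5498/F(-112, -1*49)) = I*√27303 - (8326 - 5498/((-1*49))) = I*√27303 - (8326 - 5498/(-49)) = I*√27303 - (8326 - 5498*(-1)/49) = I*√27303 - (8326 - 1*(-5498/49)) = I*√27303 - (8326 + 5498/49) = I*√27303 - 1*413472/49 = I*√27303 - 413472/49 = -413472/49 + I*√27303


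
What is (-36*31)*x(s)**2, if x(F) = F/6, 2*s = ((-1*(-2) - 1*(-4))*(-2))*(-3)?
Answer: -10044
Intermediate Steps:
s = 18 (s = (((-1*(-2) - 1*(-4))*(-2))*(-3))/2 = (((2 + 4)*(-2))*(-3))/2 = ((6*(-2))*(-3))/2 = (-12*(-3))/2 = (1/2)*36 = 18)
x(F) = F/6 (x(F) = F*(1/6) = F/6)
(-36*31)*x(s)**2 = (-36*31)*((1/6)*18)**2 = -1116*3**2 = -1116*9 = -10044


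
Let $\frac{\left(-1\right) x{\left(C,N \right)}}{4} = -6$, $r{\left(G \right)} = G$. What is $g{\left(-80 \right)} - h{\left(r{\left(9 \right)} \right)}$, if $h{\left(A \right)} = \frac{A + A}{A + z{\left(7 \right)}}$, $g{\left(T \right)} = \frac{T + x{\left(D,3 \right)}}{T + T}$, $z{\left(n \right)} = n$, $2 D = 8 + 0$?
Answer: $- \frac{31}{40} \approx -0.775$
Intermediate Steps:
$D = 4$ ($D = \frac{8 + 0}{2} = \frac{1}{2} \cdot 8 = 4$)
$x{\left(C,N \right)} = 24$ ($x{\left(C,N \right)} = \left(-4\right) \left(-6\right) = 24$)
$g{\left(T \right)} = \frac{24 + T}{2 T}$ ($g{\left(T \right)} = \frac{T + 24}{T + T} = \frac{24 + T}{2 T}$)
$h{\left(A \right)} = \frac{2 A}{7 + A}$ ($h{\left(A \right)} = \frac{A + A}{A + 7} = \frac{2 A}{7 + A}$)
$g{\left(-80 \right)} - h{\left(r{\left(9 \right)} \right)} = \frac{24 - 80}{2 \left(-80\right)} - 2 \cdot 9 \frac{1}{7 + 9} = \frac{1}{2} \left(- \frac{1}{80}\right) \left(-56\right) - 2 \cdot 9 \cdot \frac{1}{16} = \frac{7}{20} - 2 \cdot 9 \cdot \frac{1}{16} = \frac{7}{20} - \frac{9}{8} = - \frac{31}{40}$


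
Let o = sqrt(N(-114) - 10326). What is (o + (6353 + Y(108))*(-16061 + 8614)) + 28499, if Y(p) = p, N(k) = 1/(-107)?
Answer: -48086568 + I*sqrt(118222481)/107 ≈ -4.8087e+7 + 101.62*I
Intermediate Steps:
N(k) = -1/107
o = I*sqrt(118222481)/107 (o = sqrt(-1/107 - 10326) = sqrt(-1104883/107) = I*sqrt(118222481)/107 ≈ 101.62*I)
(o + (6353 + Y(108))*(-16061 + 8614)) + 28499 = (I*sqrt(118222481)/107 + (6353 + 108)*(-16061 + 8614)) + 28499 = (I*sqrt(118222481)/107 + 6461*(-7447)) + 28499 = (I*sqrt(118222481)/107 - 48115067) + 28499 = (-48115067 + I*sqrt(118222481)/107) + 28499 = -48086568 + I*sqrt(118222481)/107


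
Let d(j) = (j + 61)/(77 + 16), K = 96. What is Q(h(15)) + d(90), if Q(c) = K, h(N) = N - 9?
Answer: 9079/93 ≈ 97.624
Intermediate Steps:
h(N) = -9 + N
Q(c) = 96
d(j) = 61/93 + j/93 (d(j) = (61 + j)/93 = (61 + j)*(1/93) = 61/93 + j/93)
Q(h(15)) + d(90) = 96 + (61/93 + (1/93)*90) = 96 + (61/93 + 30/31) = 96 + 151/93 = 9079/93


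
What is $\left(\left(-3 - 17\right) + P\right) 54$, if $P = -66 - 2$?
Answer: $-4752$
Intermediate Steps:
$P = -68$ ($P = -66 - 2 = -68$)
$\left(\left(-3 - 17\right) + P\right) 54 = \left(\left(-3 - 17\right) - 68\right) 54 = \left(-20 - 68\right) 54 = \left(-88\right) 54 = -4752$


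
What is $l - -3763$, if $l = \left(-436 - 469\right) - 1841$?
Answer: $1017$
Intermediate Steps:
$l = -2746$ ($l = \left(-436 - 469\right) - 1841 = -905 - 1841 = -2746$)
$l - -3763 = -2746 - -3763 = -2746 + 3763 = 1017$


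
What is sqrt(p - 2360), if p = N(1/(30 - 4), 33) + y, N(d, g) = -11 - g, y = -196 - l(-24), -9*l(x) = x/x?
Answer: I*sqrt(23399)/3 ≈ 50.989*I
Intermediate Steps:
l(x) = -1/9 (l(x) = -x/(9*x) = -1/9*1 = -1/9)
y = -1763/9 (y = -196 - 1*(-1/9) = -196 + 1/9 = -1763/9 ≈ -195.89)
p = -2159/9 (p = (-11 - 1*33) - 1763/9 = (-11 - 33) - 1763/9 = -44 - 1763/9 = -2159/9 ≈ -239.89)
sqrt(p - 2360) = sqrt(-2159/9 - 2360) = sqrt(-23399/9) = I*sqrt(23399)/3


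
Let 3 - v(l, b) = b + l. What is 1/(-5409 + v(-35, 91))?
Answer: -1/5462 ≈ -0.00018308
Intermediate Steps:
v(l, b) = 3 - b - l (v(l, b) = 3 - (b + l) = 3 + (-b - l) = 3 - b - l)
1/(-5409 + v(-35, 91)) = 1/(-5409 + (3 - 1*91 - 1*(-35))) = 1/(-5409 + (3 - 91 + 35)) = 1/(-5409 - 53) = 1/(-5462) = -1/5462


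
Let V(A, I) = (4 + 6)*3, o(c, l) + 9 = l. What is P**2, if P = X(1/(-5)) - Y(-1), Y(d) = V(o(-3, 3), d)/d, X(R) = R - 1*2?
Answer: 19321/25 ≈ 772.84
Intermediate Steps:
o(c, l) = -9 + l
X(R) = -2 + R (X(R) = R - 2 = -2 + R)
V(A, I) = 30 (V(A, I) = 10*3 = 30)
Y(d) = 30/d
P = 139/5 (P = (-2 + 1/(-5)) - 30/(-1) = (-2 - 1/5) - 30*(-1) = -11/5 - 1*(-30) = -11/5 + 30 = 139/5 ≈ 27.800)
P**2 = (139/5)**2 = 19321/25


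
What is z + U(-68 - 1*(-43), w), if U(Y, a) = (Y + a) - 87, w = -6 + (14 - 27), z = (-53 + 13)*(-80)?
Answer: 3069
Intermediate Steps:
z = 3200 (z = -40*(-80) = 3200)
w = -19 (w = -6 - 13 = -19)
U(Y, a) = -87 + Y + a
z + U(-68 - 1*(-43), w) = 3200 + (-87 + (-68 - 1*(-43)) - 19) = 3200 + (-87 + (-68 + 43) - 19) = 3200 + (-87 - 25 - 19) = 3200 - 131 = 3069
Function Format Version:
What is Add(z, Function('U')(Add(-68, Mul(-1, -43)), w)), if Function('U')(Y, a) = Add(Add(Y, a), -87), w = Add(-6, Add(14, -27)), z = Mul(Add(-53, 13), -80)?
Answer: 3069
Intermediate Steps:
z = 3200 (z = Mul(-40, -80) = 3200)
w = -19 (w = Add(-6, -13) = -19)
Function('U')(Y, a) = Add(-87, Y, a)
Add(z, Function('U')(Add(-68, Mul(-1, -43)), w)) = Add(3200, Add(-87, Add(-68, Mul(-1, -43)), -19)) = Add(3200, Add(-87, Add(-68, 43), -19)) = Add(3200, Add(-87, -25, -19)) = Add(3200, -131) = 3069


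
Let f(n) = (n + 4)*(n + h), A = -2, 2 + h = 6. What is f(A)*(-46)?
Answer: -184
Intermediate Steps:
h = 4 (h = -2 + 6 = 4)
f(n) = (4 + n)² (f(n) = (n + 4)*(n + 4) = (4 + n)*(4 + n) = (4 + n)²)
f(A)*(-46) = (16 + (-2)² + 8*(-2))*(-46) = (16 + 4 - 16)*(-46) = 4*(-46) = -184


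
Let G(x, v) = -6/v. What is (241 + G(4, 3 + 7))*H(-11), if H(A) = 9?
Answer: 10818/5 ≈ 2163.6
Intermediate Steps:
(241 + G(4, 3 + 7))*H(-11) = (241 - 6/(3 + 7))*9 = (241 - 6/10)*9 = (241 - 6*⅒)*9 = (241 - ⅗)*9 = (1202/5)*9 = 10818/5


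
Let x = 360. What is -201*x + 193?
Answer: -72167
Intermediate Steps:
-201*x + 193 = -201*360 + 193 = -72360 + 193 = -72167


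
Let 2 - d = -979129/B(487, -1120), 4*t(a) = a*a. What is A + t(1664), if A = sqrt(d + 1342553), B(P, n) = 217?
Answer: 692224 + 2*sqrt(15858010847)/217 ≈ 6.9339e+5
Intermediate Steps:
t(a) = a**2/4 (t(a) = (a*a)/4 = a**2/4)
d = 979563/217 (d = 2 - (-979129)/217 = 2 - 1*(-979129/217) = 2 + 979129/217 = 979563/217 ≈ 4514.1)
A = 2*sqrt(15858010847)/217 (A = sqrt(979563/217 + 1342553) = sqrt(292313564/217) = 2*sqrt(15858010847)/217 ≈ 1160.6)
A + t(1664) = 2*sqrt(15858010847)/217 + (1/4)*1664**2 = 2*sqrt(15858010847)/217 + (1/4)*2768896 = 2*sqrt(15858010847)/217 + 692224 = 692224 + 2*sqrt(15858010847)/217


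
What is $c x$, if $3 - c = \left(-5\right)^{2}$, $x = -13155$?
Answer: $289410$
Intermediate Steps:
$c = -22$ ($c = 3 - \left(-5\right)^{2} = 3 - 25 = -22$)
$c x = \left(-22\right) \left(-13155\right) = 289410$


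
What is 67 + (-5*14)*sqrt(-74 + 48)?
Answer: 67 - 70*I*sqrt(26) ≈ 67.0 - 356.93*I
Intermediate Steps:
67 + (-5*14)*sqrt(-74 + 48) = 67 - 70*I*sqrt(26)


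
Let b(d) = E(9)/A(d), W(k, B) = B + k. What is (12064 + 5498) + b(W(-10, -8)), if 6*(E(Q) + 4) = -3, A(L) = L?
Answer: 70249/4 ≈ 17562.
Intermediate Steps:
E(Q) = -9/2 (E(Q) = -4 + (1/6)*(-3) = -4 - 1/2 = -9/2)
b(d) = -9/(2*d)
(12064 + 5498) + b(W(-10, -8)) = (12064 + 5498) - 9/(2*(-8 - 10)) = 17562 - 9/2/(-18) = 17562 - 9/2*(-1/18) = 17562 + 1/4 = 70249/4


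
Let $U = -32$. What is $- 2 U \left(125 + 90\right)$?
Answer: $13760$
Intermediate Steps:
$- 2 U \left(125 + 90\right) = \left(-2\right) \left(-32\right) \left(125 + 90\right) = 64 \cdot 215 = 13760$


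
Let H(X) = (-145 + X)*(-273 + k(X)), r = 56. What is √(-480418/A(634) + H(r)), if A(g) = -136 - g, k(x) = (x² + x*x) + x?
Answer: I*√79785230910/385 ≈ 733.67*I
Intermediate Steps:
k(x) = x + 2*x² (k(x) = (x² + x²) + x = 2*x² + x = x + 2*x²)
H(X) = (-273 + X*(1 + 2*X))*(-145 + X) (H(X) = (-145 + X)*(-273 + X*(1 + 2*X)) = (-273 + X*(1 + 2*X))*(-145 + X))
√(-480418/A(634) + H(r)) = √(-480418/(-136 - 1*634) + (39585 - 418*56 - 289*56² + 2*56³)) = √(-480418/(-136 - 634) + (39585 - 23408 - 289*3136 + 2*175616)) = √(-480418/(-770) + (39585 - 23408 - 906304 + 351232)) = √(-480418*(-1/770) - 538895) = √(240209/385 - 538895) = √(-207234366/385) = I*√79785230910/385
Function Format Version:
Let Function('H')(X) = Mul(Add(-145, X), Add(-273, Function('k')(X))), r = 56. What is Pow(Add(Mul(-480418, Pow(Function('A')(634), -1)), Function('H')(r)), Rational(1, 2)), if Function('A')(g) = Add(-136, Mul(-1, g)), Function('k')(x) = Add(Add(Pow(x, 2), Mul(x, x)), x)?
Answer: Mul(Rational(1, 385), I, Pow(79785230910, Rational(1, 2))) ≈ Mul(733.67, I)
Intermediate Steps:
Function('k')(x) = Add(x, Mul(2, Pow(x, 2))) (Function('k')(x) = Add(Add(Pow(x, 2), Pow(x, 2)), x) = Add(Mul(2, Pow(x, 2)), x) = Add(x, Mul(2, Pow(x, 2))))
Function('H')(X) = Mul(Add(-273, Mul(X, Add(1, Mul(2, X)))), Add(-145, X)) (Function('H')(X) = Mul(Add(-145, X), Add(-273, Mul(X, Add(1, Mul(2, X))))) = Mul(Add(-273, Mul(X, Add(1, Mul(2, X)))), Add(-145, X)))
Pow(Add(Mul(-480418, Pow(Function('A')(634), -1)), Function('H')(r)), Rational(1, 2)) = Pow(Add(Mul(-480418, Pow(Add(-136, Mul(-1, 634)), -1)), Add(39585, Mul(-418, 56), Mul(-289, Pow(56, 2)), Mul(2, Pow(56, 3)))), Rational(1, 2)) = Pow(Add(Mul(-480418, Pow(Add(-136, -634), -1)), Add(39585, -23408, Mul(-289, 3136), Mul(2, 175616))), Rational(1, 2)) = Pow(Add(Mul(-480418, Pow(-770, -1)), Add(39585, -23408, -906304, 351232)), Rational(1, 2)) = Pow(Add(Mul(-480418, Rational(-1, 770)), -538895), Rational(1, 2)) = Pow(Add(Rational(240209, 385), -538895), Rational(1, 2)) = Pow(Rational(-207234366, 385), Rational(1, 2)) = Mul(Rational(1, 385), I, Pow(79785230910, Rational(1, 2)))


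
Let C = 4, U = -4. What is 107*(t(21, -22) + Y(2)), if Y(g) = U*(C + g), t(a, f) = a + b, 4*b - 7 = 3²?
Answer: 107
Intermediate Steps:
b = 4 (b = 7/4 + (¼)*3² = 7/4 + (¼)*9 = 7/4 + 9/4 = 4)
t(a, f) = 4 + a (t(a, f) = a + 4 = 4 + a)
Y(g) = -16 - 4*g (Y(g) = -4*(4 + g) = -16 - 4*g)
107*(t(21, -22) + Y(2)) = 107*((4 + 21) + (-16 - 4*2)) = 107*(25 + (-16 - 8)) = 107*(25 - 24) = 107*1 = 107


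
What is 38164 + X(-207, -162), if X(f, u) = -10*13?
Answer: 38034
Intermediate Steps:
X(f, u) = -130
38164 + X(-207, -162) = 38164 - 130 = 38034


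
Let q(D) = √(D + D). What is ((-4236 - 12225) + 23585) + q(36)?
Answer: 7124 + 6*√2 ≈ 7132.5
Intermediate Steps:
q(D) = √2*√D (q(D) = √(2*D) = √2*√D)
((-4236 - 12225) + 23585) + q(36) = ((-4236 - 12225) + 23585) + √2*√36 = (-16461 + 23585) + √2*6 = 7124 + 6*√2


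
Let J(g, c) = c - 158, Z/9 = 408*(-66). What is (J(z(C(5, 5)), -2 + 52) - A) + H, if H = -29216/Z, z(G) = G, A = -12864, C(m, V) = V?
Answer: 17565178/1377 ≈ 12756.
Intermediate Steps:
Z = -242352 (Z = 9*(408*(-66)) = 9*(-26928) = -242352)
J(g, c) = -158 + c
H = 166/1377 (H = -29216/(-242352) = -29216*(-1/242352) = 166/1377 ≈ 0.12055)
(J(z(C(5, 5)), -2 + 52) - A) + H = ((-158 + (-2 + 52)) - 1*(-12864)) + 166/1377 = ((-158 + 50) + 12864) + 166/1377 = (-108 + 12864) + 166/1377 = 12756 + 166/1377 = 17565178/1377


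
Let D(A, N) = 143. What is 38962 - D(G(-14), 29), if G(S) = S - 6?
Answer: 38819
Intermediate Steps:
G(S) = -6 + S
38962 - D(G(-14), 29) = 38962 - 1*143 = 38962 - 143 = 38819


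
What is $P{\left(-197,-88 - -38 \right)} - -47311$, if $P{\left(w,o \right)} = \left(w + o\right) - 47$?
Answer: $47017$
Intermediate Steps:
$P{\left(w,o \right)} = -47 + o + w$ ($P{\left(w,o \right)} = \left(o + w\right) - 47 = -47 + o + w$)
$P{\left(-197,-88 - -38 \right)} - -47311 = \left(-47 - 50 - 197\right) - -47311 = \left(-47 + \left(-88 + 38\right) - 197\right) + 47311 = \left(-47 - 50 - 197\right) + 47311 = -294 + 47311 = 47017$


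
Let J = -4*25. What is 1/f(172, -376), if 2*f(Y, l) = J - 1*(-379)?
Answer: 2/279 ≈ 0.0071685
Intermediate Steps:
J = -100
f(Y, l) = 279/2 (f(Y, l) = (-100 - 1*(-379))/2 = (-100 + 379)/2 = (½)*279 = 279/2)
1/f(172, -376) = 1/(279/2) = 2/279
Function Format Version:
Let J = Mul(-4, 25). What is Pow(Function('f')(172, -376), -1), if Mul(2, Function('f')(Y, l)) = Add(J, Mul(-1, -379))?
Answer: Rational(2, 279) ≈ 0.0071685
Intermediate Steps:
J = -100
Function('f')(Y, l) = Rational(279, 2) (Function('f')(Y, l) = Mul(Rational(1, 2), Add(-100, Mul(-1, -379))) = Mul(Rational(1, 2), Add(-100, 379)) = Mul(Rational(1, 2), 279) = Rational(279, 2))
Pow(Function('f')(172, -376), -1) = Pow(Rational(279, 2), -1) = Rational(2, 279)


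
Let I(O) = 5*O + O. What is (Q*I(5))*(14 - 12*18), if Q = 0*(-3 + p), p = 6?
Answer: 0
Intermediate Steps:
I(O) = 6*O
Q = 0 (Q = 0*(-3 + 6) = 0*3 = 0)
(Q*I(5))*(14 - 12*18) = (0*(6*5))*(14 - 12*18) = (0*30)*(14 - 216) = 0*(-202) = 0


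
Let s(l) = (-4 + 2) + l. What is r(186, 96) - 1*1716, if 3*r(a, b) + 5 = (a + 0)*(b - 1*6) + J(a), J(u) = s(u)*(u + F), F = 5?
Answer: 15577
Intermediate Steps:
s(l) = -2 + l
J(u) = (-2 + u)*(5 + u) (J(u) = (-2 + u)*(u + 5) = (-2 + u)*(5 + u))
r(a, b) = -5/3 + a*(-6 + b)/3 + (-2 + a)*(5 + a)/3 (r(a, b) = -5/3 + ((a + 0)*(b - 1*6) + (-2 + a)*(5 + a))/3 = -5/3 + (a*(b - 6) + (-2 + a)*(5 + a))/3 = -5/3 + (a*(-6 + b) + (-2 + a)*(5 + a))/3 = -5/3 + (a*(-6 + b)/3 + (-2 + a)*(5 + a)/3) = -5/3 + a*(-6 + b)/3 + (-2 + a)*(5 + a)/3)
r(186, 96) - 1*1716 = (-5 - 1*186 + (⅓)*186² + (⅓)*186*96) - 1*1716 = (-5 - 186 + (⅓)*34596 + 5952) - 1716 = (-5 - 186 + 11532 + 5952) - 1716 = 17293 - 1716 = 15577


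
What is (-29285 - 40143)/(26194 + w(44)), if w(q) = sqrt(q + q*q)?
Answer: -227324629/85765457 + 52071*sqrt(55)/85765457 ≈ -2.6460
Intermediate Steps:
w(q) = sqrt(q + q**2)
(-29285 - 40143)/(26194 + w(44)) = (-29285 - 40143)/(26194 + sqrt(44*(1 + 44))) = -69428/(26194 + sqrt(44*45)) = -69428/(26194 + sqrt(1980)) = -69428/(26194 + 6*sqrt(55))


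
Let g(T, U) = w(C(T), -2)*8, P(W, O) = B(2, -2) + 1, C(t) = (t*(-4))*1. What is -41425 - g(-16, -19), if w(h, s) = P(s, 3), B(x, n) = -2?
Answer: -41417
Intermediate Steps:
C(t) = -4*t (C(t) = -4*t*1 = -4*t)
P(W, O) = -1 (P(W, O) = -2 + 1 = -1)
w(h, s) = -1
g(T, U) = -8 (g(T, U) = -1*8 = -8)
-41425 - g(-16, -19) = -41425 - 1*(-8) = -41425 + 8 = -41417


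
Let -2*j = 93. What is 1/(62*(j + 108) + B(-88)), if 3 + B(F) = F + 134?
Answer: 1/3856 ≈ 0.00025934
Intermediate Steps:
j = -93/2 (j = -½*93 = -93/2 ≈ -46.500)
B(F) = 131 + F (B(F) = -3 + (F + 134) = -3 + (134 + F) = 131 + F)
1/(62*(j + 108) + B(-88)) = 1/(62*(-93/2 + 108) + (131 - 88)) = 1/(62*(123/2) + 43) = 1/(3813 + 43) = 1/3856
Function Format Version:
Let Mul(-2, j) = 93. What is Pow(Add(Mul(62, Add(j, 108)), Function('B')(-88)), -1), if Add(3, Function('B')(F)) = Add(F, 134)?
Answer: Rational(1, 3856) ≈ 0.00025934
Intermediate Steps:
j = Rational(-93, 2) (j = Mul(Rational(-1, 2), 93) = Rational(-93, 2) ≈ -46.500)
Function('B')(F) = Add(131, F) (Function('B')(F) = Add(-3, Add(F, 134)) = Add(-3, Add(134, F)) = Add(131, F))
Pow(Add(Mul(62, Add(j, 108)), Function('B')(-88)), -1) = Pow(Add(Mul(62, Add(Rational(-93, 2), 108)), Add(131, -88)), -1) = Pow(Add(Mul(62, Rational(123, 2)), 43), -1) = Pow(Add(3813, 43), -1) = Pow(3856, -1) = Rational(1, 3856)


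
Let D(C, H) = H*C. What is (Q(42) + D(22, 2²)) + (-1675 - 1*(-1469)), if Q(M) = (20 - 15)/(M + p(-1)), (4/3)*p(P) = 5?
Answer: -21574/183 ≈ -117.89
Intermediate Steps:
p(P) = 15/4 (p(P) = (¾)*5 = 15/4)
Q(M) = 5/(15/4 + M) (Q(M) = (20 - 15)/(M + 15/4) = 5/(15/4 + M))
D(C, H) = C*H
(Q(42) + D(22, 2²)) + (-1675 - 1*(-1469)) = (20/(15 + 4*42) + 22*2²) + (-1675 - 1*(-1469)) = (20/(15 + 168) + 22*4) + (-1675 + 1469) = (20/183 + 88) - 206 = 16124/183 - 206 = -21574/183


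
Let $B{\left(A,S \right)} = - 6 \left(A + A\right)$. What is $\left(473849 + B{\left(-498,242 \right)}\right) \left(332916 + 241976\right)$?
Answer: $275847553900$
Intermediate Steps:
$B{\left(A,S \right)} = - 12 A$ ($B{\left(A,S \right)} = - 6 \cdot 2 A = - 12 A$)
$\left(473849 + B{\left(-498,242 \right)}\right) \left(332916 + 241976\right) = \left(473849 - -5976\right) \left(332916 + 241976\right) = \left(473849 + 5976\right) 574892 = 479825 \cdot 574892 = 275847553900$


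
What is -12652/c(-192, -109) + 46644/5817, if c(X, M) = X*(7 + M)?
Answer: 69989951/9493344 ≈ 7.3725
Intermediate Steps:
-12652/c(-192, -109) + 46644/5817 = -12652*(-1/(192*(7 - 109))) + 46644/5817 = -12652/((-192*(-102))) + 46644*(1/5817) = -12652/19584 + 15548/1939 = -12652*1/19584 + 15548/1939 = -3163/4896 + 15548/1939 = 69989951/9493344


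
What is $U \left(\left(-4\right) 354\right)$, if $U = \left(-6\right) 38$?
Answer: $322848$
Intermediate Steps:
$U = -228$
$U \left(\left(-4\right) 354\right) = - 228 \left(\left(-4\right) 354\right) = \left(-228\right) \left(-1416\right) = 322848$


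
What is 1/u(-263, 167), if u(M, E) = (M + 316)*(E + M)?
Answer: -1/5088 ≈ -0.00019654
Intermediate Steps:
u(M, E) = (316 + M)*(E + M)
1/u(-263, 167) = 1/((-263)**2 + 316*167 + 316*(-263) + 167*(-263)) = 1/(69169 + 52772 - 83108 - 43921) = 1/(-5088) = -1/5088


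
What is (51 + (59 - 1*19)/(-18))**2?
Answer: 192721/81 ≈ 2379.3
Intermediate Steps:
(51 + (59 - 1*19)/(-18))**2 = (51 + (59 - 19)*(-1/18))**2 = (51 + 40*(-1/18))**2 = (51 - 20/9)**2 = (439/9)**2 = 192721/81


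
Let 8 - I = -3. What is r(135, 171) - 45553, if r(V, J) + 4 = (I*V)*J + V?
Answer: 208513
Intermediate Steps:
I = 11 (I = 8 - 1*(-3) = 8 + 3 = 11)
r(V, J) = -4 + V + 11*J*V (r(V, J) = -4 + ((11*V)*J + V) = -4 + (11*J*V + V) = -4 + (V + 11*J*V) = -4 + V + 11*J*V)
r(135, 171) - 45553 = (-4 + 135 + 11*171*135) - 45553 = (-4 + 135 + 253935) - 45553 = 254066 - 45553 = 208513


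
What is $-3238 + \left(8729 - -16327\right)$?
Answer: $21818$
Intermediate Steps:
$-3238 + \left(8729 - -16327\right) = -3238 + \left(8729 + 16327\right) = -3238 + 25056 = 21818$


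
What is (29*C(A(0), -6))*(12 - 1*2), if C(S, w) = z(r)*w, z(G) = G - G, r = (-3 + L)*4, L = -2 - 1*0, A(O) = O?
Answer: 0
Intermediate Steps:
L = -2 (L = -2 + 0 = -2)
r = -20 (r = (-3 - 2)*4 = -5*4 = -20)
z(G) = 0
C(S, w) = 0 (C(S, w) = 0*w = 0)
(29*C(A(0), -6))*(12 - 1*2) = (29*0)*(12 - 1*2) = 0*(12 - 2) = 0*10 = 0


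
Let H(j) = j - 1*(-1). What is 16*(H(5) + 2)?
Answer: 128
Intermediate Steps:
H(j) = 1 + j (H(j) = j + 1 = 1 + j)
16*(H(5) + 2) = 16*((1 + 5) + 2) = 16*(6 + 2) = 16*8 = 128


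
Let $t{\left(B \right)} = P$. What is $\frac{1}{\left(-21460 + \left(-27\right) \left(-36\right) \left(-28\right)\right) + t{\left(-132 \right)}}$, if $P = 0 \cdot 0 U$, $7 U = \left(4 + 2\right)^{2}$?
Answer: $- \frac{1}{48676} \approx -2.0544 \cdot 10^{-5}$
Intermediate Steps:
$U = \frac{36}{7}$ ($U = \frac{\left(4 + 2\right)^{2}}{7} = \frac{6^{2}}{7} = \frac{1}{7} \cdot 36 = \frac{36}{7} \approx 5.1429$)
$P = 0$ ($P = 0 \cdot 0 \cdot \frac{36}{7} = 0 \cdot \frac{36}{7} = 0$)
$t{\left(B \right)} = 0$
$\frac{1}{\left(-21460 + \left(-27\right) \left(-36\right) \left(-28\right)\right) + t{\left(-132 \right)}} = \frac{1}{\left(-21460 + \left(-27\right) \left(-36\right) \left(-28\right)\right) + 0} = \frac{1}{\left(-21460 + 972 \left(-28\right)\right) + 0} = \frac{1}{\left(-21460 - 27216\right) + 0} = \frac{1}{-48676 + 0} = \frac{1}{-48676} = - \frac{1}{48676}$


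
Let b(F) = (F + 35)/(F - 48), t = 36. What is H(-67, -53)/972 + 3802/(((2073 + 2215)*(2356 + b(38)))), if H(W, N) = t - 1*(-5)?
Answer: 86794957/2039423184 ≈ 0.042559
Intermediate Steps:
H(W, N) = 41 (H(W, N) = 36 - 1*(-5) = 36 + 5 = 41)
b(F) = (35 + F)/(-48 + F)
H(-67, -53)/972 + 3802/(((2073 + 2215)*(2356 + b(38)))) = 41/972 + 3802/(((2073 + 2215)*(2356 + (35 + 38)/(-48 + 38)))) = 41*(1/972) + 3802/((4288*(2356 + 73/(-10)))) = 41/972 + 3802/((4288*(2356 - 1/10*73))) = 41/972 + 3802/((4288*(2356 - 73/10))) = 41/972 + 3802/((4288*(23487/10))) = 41/972 + 3802/(50356128/5) = 41/972 + 3802*(5/50356128) = 41/972 + 9505/25178064 = 86794957/2039423184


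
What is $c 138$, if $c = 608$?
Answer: $83904$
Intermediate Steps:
$c 138 = 608 \cdot 138 = 83904$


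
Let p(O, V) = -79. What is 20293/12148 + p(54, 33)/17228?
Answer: 21790507/13080359 ≈ 1.6659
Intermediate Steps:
20293/12148 + p(54, 33)/17228 = 20293/12148 - 79/17228 = 21790507/13080359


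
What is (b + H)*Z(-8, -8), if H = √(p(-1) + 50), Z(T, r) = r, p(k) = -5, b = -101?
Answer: 808 - 24*√5 ≈ 754.33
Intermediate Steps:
H = 3*√5 (H = √(-5 + 50) = √45 = 3*√5 ≈ 6.7082)
(b + H)*Z(-8, -8) = (-101 + 3*√5)*(-8) = 808 - 24*√5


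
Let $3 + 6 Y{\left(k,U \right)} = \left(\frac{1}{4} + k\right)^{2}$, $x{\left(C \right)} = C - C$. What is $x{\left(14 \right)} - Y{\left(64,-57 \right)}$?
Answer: $- \frac{66001}{96} \approx -687.51$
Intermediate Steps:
$x{\left(C \right)} = 0$
$Y{\left(k,U \right)} = - \frac{1}{2} + \frac{\left(\frac{1}{4} + k\right)^{2}}{6}$
$x{\left(14 \right)} - Y{\left(64,-57 \right)} = 0 - \left(- \frac{1}{2} + \frac{\left(1 + 4 \cdot 64\right)^{2}}{96}\right) = 0 - \left(- \frac{1}{2} + \frac{\left(1 + 256\right)^{2}}{96}\right) = 0 - \left(- \frac{1}{2} + \frac{257^{2}}{96}\right) = 0 - \left(- \frac{1}{2} + \frac{1}{96} \cdot 66049\right) = 0 - \left(- \frac{1}{2} + \frac{66049}{96}\right) = 0 - \frac{66001}{96} = - \frac{66001}{96}$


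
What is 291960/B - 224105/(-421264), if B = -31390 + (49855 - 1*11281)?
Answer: 7787637985/189147536 ≈ 41.172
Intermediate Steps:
B = 7184 (B = -31390 + (49855 - 11281) = -31390 + 38574 = 7184)
291960/B - 224105/(-421264) = 291960/7184 - 224105/(-421264) = 291960*(1/7184) - 224105*(-1/421264) = 36495/898 + 224105/421264 = 7787637985/189147536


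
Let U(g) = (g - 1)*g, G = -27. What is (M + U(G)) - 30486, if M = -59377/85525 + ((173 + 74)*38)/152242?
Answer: -193553807116042/6510248525 ≈ -29731.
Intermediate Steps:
U(g) = g*(-1 + g) (U(g) = (-1 + g)*g = g*(-1 + g))
M = -4118467792/6510248525 (M = -59377*1/85525 + (247*38)*(1/152242) = -59377/85525 + 9386*(1/152242) = -59377/85525 + 4693/76121 = -4118467792/6510248525 ≈ -0.63261)
(M + U(G)) - 30486 = (-4118467792/6510248525 - 27*(-1 - 27)) - 30486 = (-4118467792/6510248525 - 27*(-28)) - 30486 = (-4118467792/6510248525 + 756) - 30486 = 4917629417108/6510248525 - 30486 = -193553807116042/6510248525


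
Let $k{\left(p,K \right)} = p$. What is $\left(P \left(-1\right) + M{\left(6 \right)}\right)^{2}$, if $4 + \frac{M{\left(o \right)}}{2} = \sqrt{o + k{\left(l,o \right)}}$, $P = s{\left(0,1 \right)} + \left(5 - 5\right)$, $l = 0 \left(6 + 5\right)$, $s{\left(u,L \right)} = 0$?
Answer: $88 - 32 \sqrt{6} \approx 9.6163$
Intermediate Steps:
$l = 0$ ($l = 0 \cdot 11 = 0$)
$P = 0$ ($P = 0 + \left(5 - 5\right) = 0 + 0 = 0$)
$M{\left(o \right)} = -8 + 2 \sqrt{o}$ ($M{\left(o \right)} = -8 + 2 \sqrt{o + 0} = -8 + 2 \sqrt{o}$)
$\left(P \left(-1\right) + M{\left(6 \right)}\right)^{2} = \left(0 \left(-1\right) - \left(8 - 2 \sqrt{6}\right)\right)^{2} = \left(0 - \left(8 - 2 \sqrt{6}\right)\right)^{2} = \left(-8 + 2 \sqrt{6}\right)^{2}$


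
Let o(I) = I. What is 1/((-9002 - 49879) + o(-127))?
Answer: -1/59008 ≈ -1.6947e-5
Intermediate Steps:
1/((-9002 - 49879) + o(-127)) = 1/((-9002 - 49879) - 127) = 1/(-58881 - 127) = 1/(-59008) = -1/59008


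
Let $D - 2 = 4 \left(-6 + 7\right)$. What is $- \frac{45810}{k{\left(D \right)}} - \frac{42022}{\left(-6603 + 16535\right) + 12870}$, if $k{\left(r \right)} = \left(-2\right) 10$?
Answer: $\frac{52185959}{22802} \approx 2288.7$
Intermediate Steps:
$D = 6$ ($D = 2 + 4 \left(-6 + 7\right) = 2 + 4 \cdot 1 = 2 + 4 = 6$)
$k{\left(r \right)} = -20$
$- \frac{45810}{k{\left(D \right)}} - \frac{42022}{\left(-6603 + 16535\right) + 12870} = - \frac{45810}{-20} - \frac{42022}{\left(-6603 + 16535\right) + 12870} = \left(-45810\right) \left(- \frac{1}{20}\right) - \frac{42022}{9932 + 12870} = \frac{4581}{2} - \frac{42022}{22802} = \frac{4581}{2} - \frac{21011}{11401} = \frac{52185959}{22802}$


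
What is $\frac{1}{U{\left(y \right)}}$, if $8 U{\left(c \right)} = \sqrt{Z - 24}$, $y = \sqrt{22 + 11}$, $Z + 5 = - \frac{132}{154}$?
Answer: $- \frac{8 i \sqrt{1463}}{209} \approx - 1.4641 i$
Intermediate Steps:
$Z = - \frac{41}{7}$ ($Z = -5 - \frac{132}{154} = -5 - \frac{6}{7} = - \frac{41}{7} \approx -5.8571$)
$y = \sqrt{33} \approx 5.7446$
$U{\left(c \right)} = \frac{i \sqrt{1463}}{56}$ ($U{\left(c \right)} = \frac{\sqrt{- \frac{41}{7} - 24}}{8} = \frac{\sqrt{- \frac{209}{7}}}{8} = \frac{\frac{1}{7} i \sqrt{1463}}{8} = \frac{i \sqrt{1463}}{56}$)
$\frac{1}{U{\left(y \right)}} = \frac{1}{\frac{1}{56} i \sqrt{1463}} = - \frac{8 i \sqrt{1463}}{209}$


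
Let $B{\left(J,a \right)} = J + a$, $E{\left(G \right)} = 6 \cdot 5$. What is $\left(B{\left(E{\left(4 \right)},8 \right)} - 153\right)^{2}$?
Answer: $13225$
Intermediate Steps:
$E{\left(G \right)} = 30$
$\left(B{\left(E{\left(4 \right)},8 \right)} - 153\right)^{2} = \left(\left(30 + 8\right) - 153\right)^{2} = \left(38 - 153\right)^{2} = \left(-115\right)^{2} = 13225$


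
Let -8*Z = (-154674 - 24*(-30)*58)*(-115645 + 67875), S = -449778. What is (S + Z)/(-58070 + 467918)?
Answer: -449791667/273232 ≈ -1646.2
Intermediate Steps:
Z = -1348475445/2 (Z = -(-154674 - 24*(-30)*58)*(-115645 + 67875)/8 = -(-154674 + 720*58)*(-47770)/8 = -(-154674 + 41760)*(-47770)/8 = -(-56457)*(-47770)/4 = -1/8*5393901780 = -1348475445/2 ≈ -6.7424e+8)
(S + Z)/(-58070 + 467918) = (-449778 - 1348475445/2)/(-58070 + 467918) = -1349375001/2/409848 = -1349375001/2*1/409848 = -449791667/273232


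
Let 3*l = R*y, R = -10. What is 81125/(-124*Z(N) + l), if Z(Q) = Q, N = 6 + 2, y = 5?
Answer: -243375/3026 ≈ -80.428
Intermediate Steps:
N = 8
l = -50/3 (l = (-10*5)/3 = (1/3)*(-50) = -50/3 ≈ -16.667)
81125/(-124*Z(N) + l) = 81125/(-124*8 - 50/3) = 81125/(-992 - 50/3) = 81125/(-3026/3) = 81125*(-3/3026) = -243375/3026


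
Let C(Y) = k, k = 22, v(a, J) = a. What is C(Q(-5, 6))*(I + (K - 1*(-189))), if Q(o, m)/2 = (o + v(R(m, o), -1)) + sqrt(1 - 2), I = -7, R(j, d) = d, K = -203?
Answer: -462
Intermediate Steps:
Q(o, m) = 2*I + 4*o (Q(o, m) = 2*((o + o) + sqrt(1 - 2)) = 2*(2*o + sqrt(-1)) = 2*(2*o + I) = 2*(I + 2*o) = 2*I + 4*o)
C(Y) = 22
C(Q(-5, 6))*(I + (K - 1*(-189))) = 22*(-7 + (-203 - 1*(-189))) = 22*(-7 + (-203 + 189)) = 22*(-7 - 14) = 22*(-21) = -462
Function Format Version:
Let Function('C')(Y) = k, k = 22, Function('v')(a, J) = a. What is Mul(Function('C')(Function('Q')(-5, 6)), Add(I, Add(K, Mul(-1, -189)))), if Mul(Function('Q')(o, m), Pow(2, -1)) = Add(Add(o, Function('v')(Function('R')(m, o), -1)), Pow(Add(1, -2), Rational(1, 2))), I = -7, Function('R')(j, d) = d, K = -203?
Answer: -462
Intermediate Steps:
Function('Q')(o, m) = Add(Mul(2, I), Mul(4, o)) (Function('Q')(o, m) = Mul(2, Add(Add(o, o), Pow(Add(1, -2), Rational(1, 2)))) = Mul(2, Add(Mul(2, o), Pow(-1, Rational(1, 2)))) = Mul(2, Add(Mul(2, o), I)) = Mul(2, Add(I, Mul(2, o))) = Add(Mul(2, I), Mul(4, o)))
Function('C')(Y) = 22
Mul(Function('C')(Function('Q')(-5, 6)), Add(I, Add(K, Mul(-1, -189)))) = Mul(22, Add(-7, Add(-203, Mul(-1, -189)))) = Mul(22, Add(-7, Add(-203, 189))) = Mul(22, Add(-7, -14)) = Mul(22, -21) = -462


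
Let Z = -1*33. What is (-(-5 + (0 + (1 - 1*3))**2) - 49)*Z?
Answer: 1584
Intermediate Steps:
Z = -33
(-(-5 + (0 + (1 - 1*3))**2) - 49)*Z = (-(-5 + (0 + (1 - 1*3))**2) - 49)*(-33) = (-(-5 + (0 + (1 - 3))**2) - 49)*(-33) = (-(-5 + (0 - 2)**2) - 49)*(-33) = (-(-5 + (-2)**2) - 49)*(-33) = (-(-5 + 4) - 49)*(-33) = (-1*(-1) - 49)*(-33) = (1 - 49)*(-33) = -48*(-33) = 1584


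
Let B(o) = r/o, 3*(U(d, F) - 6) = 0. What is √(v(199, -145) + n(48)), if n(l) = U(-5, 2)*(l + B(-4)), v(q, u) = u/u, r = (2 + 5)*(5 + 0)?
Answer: √946/2 ≈ 15.379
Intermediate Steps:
U(d, F) = 6 (U(d, F) = 6 + (⅓)*0 = 6 + 0 = 6)
r = 35 (r = 7*5 = 35)
B(o) = 35/o
v(q, u) = 1
n(l) = -105/2 + 6*l (n(l) = 6*(l + 35/(-4)) = 6*(l + 35*(-¼)) = 6*(l - 35/4) = 6*(-35/4 + l) = -105/2 + 6*l)
√(v(199, -145) + n(48)) = √(1 + (-105/2 + 6*48)) = √(1 + (-105/2 + 288)) = √(1 + 471/2) = √(473/2) = √946/2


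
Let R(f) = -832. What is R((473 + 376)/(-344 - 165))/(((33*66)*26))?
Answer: -16/1089 ≈ -0.014692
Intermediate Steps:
R((473 + 376)/(-344 - 165))/(((33*66)*26)) = -832/((33*66)*26) = -832/(2178*26) = -832/56628 = -832*1/56628 = -16/1089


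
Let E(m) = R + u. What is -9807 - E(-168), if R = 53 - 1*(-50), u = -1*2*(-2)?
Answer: -9914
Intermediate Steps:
u = 4 (u = -2*(-2) = 4)
R = 103 (R = 53 + 50 = 103)
E(m) = 107 (E(m) = 103 + 4 = 107)
-9807 - E(-168) = -9807 - 1*107 = -9807 - 107 = -9914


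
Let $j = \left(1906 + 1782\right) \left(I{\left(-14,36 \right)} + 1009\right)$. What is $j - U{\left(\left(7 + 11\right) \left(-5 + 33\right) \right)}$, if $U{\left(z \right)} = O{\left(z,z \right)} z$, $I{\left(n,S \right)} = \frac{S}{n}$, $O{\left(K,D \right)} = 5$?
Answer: $\frac{25964320}{7} \approx 3.7092 \cdot 10^{6}$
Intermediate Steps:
$U{\left(z \right)} = 5 z$
$j = \frac{25981960}{7}$ ($j = \left(1906 + 1782\right) \left(\frac{36}{-14} + 1009\right) = 3688 \left(36 \left(- \frac{1}{14}\right) + 1009\right) = 3688 \left(- \frac{18}{7} + 1009\right) = 3688 \cdot \frac{7045}{7} = \frac{25981960}{7} \approx 3.7117 \cdot 10^{6}$)
$j - U{\left(\left(7 + 11\right) \left(-5 + 33\right) \right)} = \frac{25981960}{7} - 5 \left(7 + 11\right) \left(-5 + 33\right) = \frac{25981960}{7} - 5 \cdot 18 \cdot 28 = \frac{25981960}{7} - 5 \cdot 504 = \frac{25981960}{7} - 2520 = \frac{25964320}{7}$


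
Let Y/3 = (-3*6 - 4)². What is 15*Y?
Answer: 21780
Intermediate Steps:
Y = 1452 (Y = 3*(-3*6 - 4)² = 3*(-18 - 4)² = 3*(-22)² = 3*484 = 1452)
15*Y = 15*1452 = 21780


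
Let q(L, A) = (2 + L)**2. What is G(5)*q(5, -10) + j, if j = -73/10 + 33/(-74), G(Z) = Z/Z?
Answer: 7632/185 ≈ 41.254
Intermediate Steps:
G(Z) = 1
j = -1433/185 (j = -73*1/10 + 33*(-1/74) = -73/10 - 33/74 = -1433/185 ≈ -7.7459)
G(5)*q(5, -10) + j = 1*(2 + 5)**2 - 1433/185 = 1*7**2 - 1433/185 = 1*49 - 1433/185 = 49 - 1433/185 = 7632/185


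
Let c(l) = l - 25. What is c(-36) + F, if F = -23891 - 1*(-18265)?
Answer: -5687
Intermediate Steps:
c(l) = -25 + l
F = -5626 (F = -23891 + 18265 = -5626)
c(-36) + F = (-25 - 36) - 5626 = -61 - 5626 = -5687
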